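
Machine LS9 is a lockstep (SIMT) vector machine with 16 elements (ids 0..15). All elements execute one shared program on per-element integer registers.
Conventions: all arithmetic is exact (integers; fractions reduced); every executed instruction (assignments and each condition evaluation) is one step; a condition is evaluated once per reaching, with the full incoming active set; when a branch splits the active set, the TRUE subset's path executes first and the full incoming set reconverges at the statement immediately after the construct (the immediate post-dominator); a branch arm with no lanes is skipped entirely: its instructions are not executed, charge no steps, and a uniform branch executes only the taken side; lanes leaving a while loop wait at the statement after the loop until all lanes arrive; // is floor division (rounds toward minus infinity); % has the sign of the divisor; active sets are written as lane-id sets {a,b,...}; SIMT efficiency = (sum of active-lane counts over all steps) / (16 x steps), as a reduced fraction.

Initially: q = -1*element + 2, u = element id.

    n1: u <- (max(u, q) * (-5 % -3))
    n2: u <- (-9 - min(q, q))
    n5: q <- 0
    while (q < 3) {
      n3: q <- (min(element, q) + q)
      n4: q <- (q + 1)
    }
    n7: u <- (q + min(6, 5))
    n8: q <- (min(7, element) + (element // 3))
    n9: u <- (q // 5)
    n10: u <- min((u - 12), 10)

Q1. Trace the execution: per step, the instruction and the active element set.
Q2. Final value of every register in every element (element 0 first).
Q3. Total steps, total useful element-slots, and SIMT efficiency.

step 0: u <- (max(u, q) * (-5 % -3)) {0,1,2,3,4,5,6,7,8,9,10,11,12,13,14,15}
step 1: u <- (-9 - min(q, q))        {0,1,2,3,4,5,6,7,8,9,10,11,12,13,14,15}
step 2: q <- 0                       {0,1,2,3,4,5,6,7,8,9,10,11,12,13,14,15}
step 3: eval (q < 3)                 {0,1,2,3,4,5,6,7,8,9,10,11,12,13,14,15}
step 4: q <- (min(element, q) + q)   {0,1,2,3,4,5,6,7,8,9,10,11,12,13,14,15}
step 5: q <- (q + 1)                 {0,1,2,3,4,5,6,7,8,9,10,11,12,13,14,15}
step 6: eval (q < 3)                 {0,1,2,3,4,5,6,7,8,9,10,11,12,13,14,15}
step 7: q <- (min(element, q) + q)   {0,1,2,3,4,5,6,7,8,9,10,11,12,13,14,15}
step 8: q <- (q + 1)                 {0,1,2,3,4,5,6,7,8,9,10,11,12,13,14,15}
step 9: eval (q < 3)                 {0,1,2,3,4,5,6,7,8,9,10,11,12,13,14,15}
step 10: q <- (min(element, q) + q)   {0}
step 11: q <- (q + 1)                 {0}
step 12: eval (q < 3)                 {0}
step 13: u <- (q + min(6, 5))         {0,1,2,3,4,5,6,7,8,9,10,11,12,13,14,15}
step 14: q <- (min(7, element) + (element // 3)) {0,1,2,3,4,5,6,7,8,9,10,11,12,13,14,15}
step 15: u <- (q // 5)                {0,1,2,3,4,5,6,7,8,9,10,11,12,13,14,15}
step 16: u <- min((u - 12), 10)       {0,1,2,3,4,5,6,7,8,9,10,11,12,13,14,15}

Answer: 17 steps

q: 0,1,2,4,5,6,8,9,9,10,10,10,11,11,11,12
u: -12,-12,-12,-12,-11,-11,-11,-11,-11,-10,-10,-10,-10,-10,-10,-10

steps = 17; useful = 227; efficiency = 227/272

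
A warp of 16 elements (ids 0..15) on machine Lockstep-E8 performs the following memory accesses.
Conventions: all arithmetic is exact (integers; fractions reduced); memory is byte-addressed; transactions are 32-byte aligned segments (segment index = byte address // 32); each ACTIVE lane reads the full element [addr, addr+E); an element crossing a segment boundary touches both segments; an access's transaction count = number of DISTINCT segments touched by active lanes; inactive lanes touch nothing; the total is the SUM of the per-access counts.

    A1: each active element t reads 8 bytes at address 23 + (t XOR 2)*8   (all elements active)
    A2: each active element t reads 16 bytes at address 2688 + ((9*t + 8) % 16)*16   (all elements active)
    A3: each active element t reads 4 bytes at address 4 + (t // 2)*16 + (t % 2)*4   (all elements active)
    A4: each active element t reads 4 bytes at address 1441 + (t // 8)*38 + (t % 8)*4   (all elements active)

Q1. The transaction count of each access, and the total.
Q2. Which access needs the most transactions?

A1: 5 transactions
A2: 8 transactions
A3: 4 transactions
A4: 3 transactions

Answer: 5,8,4,3; total 20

Answer: A2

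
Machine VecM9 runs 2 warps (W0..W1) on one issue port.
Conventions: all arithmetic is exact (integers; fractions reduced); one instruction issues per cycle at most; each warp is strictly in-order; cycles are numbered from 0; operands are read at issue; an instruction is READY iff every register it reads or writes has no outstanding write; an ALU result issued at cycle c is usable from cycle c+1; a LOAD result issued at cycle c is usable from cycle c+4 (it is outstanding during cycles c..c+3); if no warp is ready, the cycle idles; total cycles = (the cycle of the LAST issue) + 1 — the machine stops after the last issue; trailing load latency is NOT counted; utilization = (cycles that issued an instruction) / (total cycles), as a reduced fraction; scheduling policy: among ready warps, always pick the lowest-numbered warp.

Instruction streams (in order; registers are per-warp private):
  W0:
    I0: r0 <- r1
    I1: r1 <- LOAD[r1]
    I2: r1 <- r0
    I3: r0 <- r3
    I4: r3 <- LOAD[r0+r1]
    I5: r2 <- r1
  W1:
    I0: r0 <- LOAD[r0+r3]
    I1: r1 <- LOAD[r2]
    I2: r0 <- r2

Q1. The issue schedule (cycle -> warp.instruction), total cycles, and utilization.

cycle 0: W0.I0
cycle 1: W0.I1
cycle 2: W1.I0
cycle 3: W1.I1
cycle 4: idle
cycle 5: W0.I2
cycle 6: W0.I3
cycle 7: W0.I4
cycle 8: W0.I5
cycle 9: W1.I2

Answer: 10 cycles, utilization 9/10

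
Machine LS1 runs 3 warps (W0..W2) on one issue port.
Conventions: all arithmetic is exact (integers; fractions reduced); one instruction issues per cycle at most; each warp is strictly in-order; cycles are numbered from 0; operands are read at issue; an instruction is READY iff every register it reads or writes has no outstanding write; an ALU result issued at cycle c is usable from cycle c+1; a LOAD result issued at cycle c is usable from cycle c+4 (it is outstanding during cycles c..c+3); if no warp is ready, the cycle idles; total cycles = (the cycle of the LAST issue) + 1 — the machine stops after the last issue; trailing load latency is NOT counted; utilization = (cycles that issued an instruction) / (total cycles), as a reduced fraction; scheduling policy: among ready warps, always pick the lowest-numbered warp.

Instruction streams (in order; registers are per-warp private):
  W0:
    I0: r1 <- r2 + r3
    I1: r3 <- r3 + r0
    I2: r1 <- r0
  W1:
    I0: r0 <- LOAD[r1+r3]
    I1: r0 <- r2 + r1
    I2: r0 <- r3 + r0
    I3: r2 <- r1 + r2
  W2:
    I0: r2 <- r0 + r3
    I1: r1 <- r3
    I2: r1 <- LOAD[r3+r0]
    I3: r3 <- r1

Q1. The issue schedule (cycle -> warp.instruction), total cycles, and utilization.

cycle 0: W0.I0
cycle 1: W0.I1
cycle 2: W0.I2
cycle 3: W1.I0
cycle 4: W2.I0
cycle 5: W2.I1
cycle 6: W2.I2
cycle 7: W1.I1
cycle 8: W1.I2
cycle 9: W1.I3
cycle 10: W2.I3

Answer: 11 cycles, utilization 1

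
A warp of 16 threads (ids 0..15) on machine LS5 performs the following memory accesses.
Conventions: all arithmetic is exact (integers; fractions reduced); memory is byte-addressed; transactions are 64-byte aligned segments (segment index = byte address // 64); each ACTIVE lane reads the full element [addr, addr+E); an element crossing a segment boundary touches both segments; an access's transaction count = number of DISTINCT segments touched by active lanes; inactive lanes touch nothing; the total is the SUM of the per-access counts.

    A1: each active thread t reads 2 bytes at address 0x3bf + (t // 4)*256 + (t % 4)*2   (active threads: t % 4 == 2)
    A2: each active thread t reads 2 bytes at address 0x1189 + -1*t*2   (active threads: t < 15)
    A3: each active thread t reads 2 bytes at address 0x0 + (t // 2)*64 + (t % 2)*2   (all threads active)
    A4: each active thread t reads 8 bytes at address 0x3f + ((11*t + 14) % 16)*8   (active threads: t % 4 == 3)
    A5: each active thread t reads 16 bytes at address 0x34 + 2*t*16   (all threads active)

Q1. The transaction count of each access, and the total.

A1: 4 transactions
A2: 2 transactions
A3: 8 transactions
A4: 2 transactions
A5: 9 transactions

Answer: 4,2,8,2,9; total 25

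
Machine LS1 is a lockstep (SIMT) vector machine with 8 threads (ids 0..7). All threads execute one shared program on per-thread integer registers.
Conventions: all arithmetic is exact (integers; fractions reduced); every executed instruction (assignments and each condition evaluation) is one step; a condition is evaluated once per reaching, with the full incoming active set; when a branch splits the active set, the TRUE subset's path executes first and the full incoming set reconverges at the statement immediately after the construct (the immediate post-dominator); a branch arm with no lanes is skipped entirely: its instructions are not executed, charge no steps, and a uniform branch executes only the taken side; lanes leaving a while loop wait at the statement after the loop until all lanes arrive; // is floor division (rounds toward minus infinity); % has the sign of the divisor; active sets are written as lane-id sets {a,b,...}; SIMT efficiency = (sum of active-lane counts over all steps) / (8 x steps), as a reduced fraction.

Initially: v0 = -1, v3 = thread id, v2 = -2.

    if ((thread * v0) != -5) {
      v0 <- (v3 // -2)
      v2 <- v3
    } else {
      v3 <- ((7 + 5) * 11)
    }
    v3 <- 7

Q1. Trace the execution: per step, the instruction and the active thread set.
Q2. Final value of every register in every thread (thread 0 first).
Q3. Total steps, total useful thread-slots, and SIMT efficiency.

step 0: eval ((thread * v0) != -5)   {0,1,2,3,4,5,6,7}
step 1: v0 <- (v3 // -2)             {0,1,2,3,4,6,7}
step 2: v2 <- v3                     {0,1,2,3,4,6,7}
step 3: v3 <- ((7 + 5) * 11)         {5}
step 4: v3 <- 7                      {0,1,2,3,4,5,6,7}

Answer: 5 steps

v0: 0,-1,-1,-2,-2,-1,-3,-4
v3: 7,7,7,7,7,7,7,7
v2: 0,1,2,3,4,-2,6,7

steps = 5; useful = 31; efficiency = 31/40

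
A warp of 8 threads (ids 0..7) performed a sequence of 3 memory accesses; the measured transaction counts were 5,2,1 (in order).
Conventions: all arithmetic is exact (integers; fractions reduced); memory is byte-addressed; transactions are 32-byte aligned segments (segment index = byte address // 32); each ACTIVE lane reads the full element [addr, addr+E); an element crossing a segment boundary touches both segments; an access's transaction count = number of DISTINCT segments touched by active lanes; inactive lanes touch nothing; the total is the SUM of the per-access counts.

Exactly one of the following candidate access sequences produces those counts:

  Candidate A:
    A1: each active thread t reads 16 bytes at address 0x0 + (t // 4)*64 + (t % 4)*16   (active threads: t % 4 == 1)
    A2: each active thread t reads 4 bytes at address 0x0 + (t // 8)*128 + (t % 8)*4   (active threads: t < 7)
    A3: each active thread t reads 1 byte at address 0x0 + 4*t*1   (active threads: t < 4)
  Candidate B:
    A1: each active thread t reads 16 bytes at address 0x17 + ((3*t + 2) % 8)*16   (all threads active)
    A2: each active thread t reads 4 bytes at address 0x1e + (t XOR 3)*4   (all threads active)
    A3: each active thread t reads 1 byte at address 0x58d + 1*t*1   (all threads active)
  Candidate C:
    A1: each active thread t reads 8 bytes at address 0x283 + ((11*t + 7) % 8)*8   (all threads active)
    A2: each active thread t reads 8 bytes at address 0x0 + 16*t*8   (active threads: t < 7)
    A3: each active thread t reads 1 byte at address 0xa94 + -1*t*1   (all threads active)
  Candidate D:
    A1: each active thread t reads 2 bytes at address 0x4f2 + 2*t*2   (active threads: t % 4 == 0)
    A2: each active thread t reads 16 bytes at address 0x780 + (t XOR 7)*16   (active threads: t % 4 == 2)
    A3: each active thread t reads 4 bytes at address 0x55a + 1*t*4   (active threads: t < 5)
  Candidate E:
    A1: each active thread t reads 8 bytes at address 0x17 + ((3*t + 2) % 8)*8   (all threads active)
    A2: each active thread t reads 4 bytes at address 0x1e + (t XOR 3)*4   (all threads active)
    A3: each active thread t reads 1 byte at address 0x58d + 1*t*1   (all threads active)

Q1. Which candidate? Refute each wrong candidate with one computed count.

A: A1 gives 2 transactions, not 5
C: A1 gives 3 transactions, not 5
D: A1 gives 2 transactions, not 5
E: A1 gives 3 transactions, not 5
B: all counts match (5,2,1)

Answer: B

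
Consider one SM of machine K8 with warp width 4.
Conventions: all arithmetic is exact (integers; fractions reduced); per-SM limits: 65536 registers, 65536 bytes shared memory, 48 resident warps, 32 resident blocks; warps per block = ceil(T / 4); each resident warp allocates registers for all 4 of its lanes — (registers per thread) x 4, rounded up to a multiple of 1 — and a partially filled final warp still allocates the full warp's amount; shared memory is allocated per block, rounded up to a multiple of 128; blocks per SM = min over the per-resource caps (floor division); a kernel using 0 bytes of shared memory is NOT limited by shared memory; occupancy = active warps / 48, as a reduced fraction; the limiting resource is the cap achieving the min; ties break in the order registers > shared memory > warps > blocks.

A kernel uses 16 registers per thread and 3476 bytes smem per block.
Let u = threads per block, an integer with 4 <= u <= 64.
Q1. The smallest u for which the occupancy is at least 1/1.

Answer: u = 9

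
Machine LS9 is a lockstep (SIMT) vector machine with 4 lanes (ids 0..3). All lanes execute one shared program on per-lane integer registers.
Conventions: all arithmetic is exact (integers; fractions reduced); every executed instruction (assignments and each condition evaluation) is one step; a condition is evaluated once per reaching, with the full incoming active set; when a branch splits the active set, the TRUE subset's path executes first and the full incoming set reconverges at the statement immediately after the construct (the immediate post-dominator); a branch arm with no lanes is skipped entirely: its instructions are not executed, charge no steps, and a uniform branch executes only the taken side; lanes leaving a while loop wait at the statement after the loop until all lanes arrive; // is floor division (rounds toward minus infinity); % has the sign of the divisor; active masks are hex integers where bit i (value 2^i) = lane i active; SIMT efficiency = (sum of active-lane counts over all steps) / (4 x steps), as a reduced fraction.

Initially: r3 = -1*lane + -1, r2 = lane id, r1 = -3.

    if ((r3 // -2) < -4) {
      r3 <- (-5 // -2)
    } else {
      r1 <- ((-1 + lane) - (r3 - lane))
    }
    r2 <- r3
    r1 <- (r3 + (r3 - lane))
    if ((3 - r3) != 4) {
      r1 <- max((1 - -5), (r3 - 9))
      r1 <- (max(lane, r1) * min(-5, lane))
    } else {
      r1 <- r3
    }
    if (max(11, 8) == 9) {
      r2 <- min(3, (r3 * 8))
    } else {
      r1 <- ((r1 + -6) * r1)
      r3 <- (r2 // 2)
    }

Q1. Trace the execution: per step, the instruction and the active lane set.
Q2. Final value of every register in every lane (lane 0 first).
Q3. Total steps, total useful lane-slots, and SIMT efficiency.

step 0: eval ((r3 // -2) < -4)       0xf
step 1: r1 <- ((-1 + lane) - (r3 - lane)) 0xf
step 2: r2 <- r3                     0xf
step 3: r1 <- (r3 + (r3 - lane))     0xf
step 4: eval ((3 - r3) != 4)         0xf
step 5: r1 <- max((1 - -5), (r3 - 9)) 0xe
step 6: r1 <- (max(lane, r1) * min(-5, lane)) 0xe
step 7: r1 <- r3                     0x1
step 8: eval (max(11, 8) == 9)       0xf
step 9: r1 <- ((r1 + -6) * r1)       0xf
step 10: r3 <- (r2 // 2)              0xf

Answer: 11 steps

r3: -1,-1,-2,-2
r2: -1,-2,-3,-4
r1: 7,1080,1080,1080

steps = 11; useful = 39; efficiency = 39/44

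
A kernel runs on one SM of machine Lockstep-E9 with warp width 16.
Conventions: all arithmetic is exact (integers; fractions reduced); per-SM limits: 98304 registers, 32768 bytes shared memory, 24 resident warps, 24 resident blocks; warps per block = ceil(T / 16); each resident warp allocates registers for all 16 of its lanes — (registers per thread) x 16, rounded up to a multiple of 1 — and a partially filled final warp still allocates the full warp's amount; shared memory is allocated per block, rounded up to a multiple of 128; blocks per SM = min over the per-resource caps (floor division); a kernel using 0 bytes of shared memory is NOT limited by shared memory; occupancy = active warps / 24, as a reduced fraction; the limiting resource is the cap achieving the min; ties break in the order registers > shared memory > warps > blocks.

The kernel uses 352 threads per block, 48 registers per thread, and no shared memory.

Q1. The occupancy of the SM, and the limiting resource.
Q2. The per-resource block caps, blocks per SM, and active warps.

Answer: occupancy 11/12, limited by warps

registers: 5 blocks
shared memory: no limit (kernel uses none)
warps: 1 block
blocks: 24 blocks

Answer: 1 block, 22 active warps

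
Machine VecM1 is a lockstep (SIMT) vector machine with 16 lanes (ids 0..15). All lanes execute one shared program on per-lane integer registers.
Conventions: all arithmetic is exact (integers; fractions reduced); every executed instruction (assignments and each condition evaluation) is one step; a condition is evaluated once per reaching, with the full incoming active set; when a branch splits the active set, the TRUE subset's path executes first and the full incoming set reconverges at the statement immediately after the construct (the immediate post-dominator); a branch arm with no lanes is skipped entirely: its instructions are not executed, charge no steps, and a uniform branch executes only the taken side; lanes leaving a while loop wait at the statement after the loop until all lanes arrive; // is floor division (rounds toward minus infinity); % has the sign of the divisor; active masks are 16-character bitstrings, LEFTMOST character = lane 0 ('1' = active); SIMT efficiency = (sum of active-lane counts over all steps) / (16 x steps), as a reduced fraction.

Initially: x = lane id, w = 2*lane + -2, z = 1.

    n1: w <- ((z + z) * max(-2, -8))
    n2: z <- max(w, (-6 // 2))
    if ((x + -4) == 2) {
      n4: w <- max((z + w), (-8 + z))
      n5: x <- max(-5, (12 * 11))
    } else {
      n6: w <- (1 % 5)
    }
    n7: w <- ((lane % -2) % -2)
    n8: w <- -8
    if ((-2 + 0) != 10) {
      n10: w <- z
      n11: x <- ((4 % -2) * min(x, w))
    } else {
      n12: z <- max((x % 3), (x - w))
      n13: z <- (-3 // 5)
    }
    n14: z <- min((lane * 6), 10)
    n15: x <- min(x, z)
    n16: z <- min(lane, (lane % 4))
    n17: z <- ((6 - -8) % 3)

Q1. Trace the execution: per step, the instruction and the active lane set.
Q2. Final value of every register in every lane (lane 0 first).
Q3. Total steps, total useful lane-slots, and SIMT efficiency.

step 0: w <- ((z + z) * max(-2, -8)) 1111111111111111
step 1: z <- max(w, (-6 // 2))       1111111111111111
step 2: eval ((x + -4) == 2)         1111111111111111
step 3: w <- max((z + w), (-8 + z))  0000001000000000
step 4: x <- max(-5, (12 * 11))      0000001000000000
step 5: w <- (1 % 5)                 1111110111111111
step 6: w <- ((lane % -2) % -2)      1111111111111111
step 7: w <- -8                      1111111111111111
step 8: eval ((-2 + 0) != 10)        1111111111111111
step 9: w <- z                       1111111111111111
step 10: x <- ((4 % -2) * min(x, w))  1111111111111111
step 11: z <- min((lane * 6), 10)     1111111111111111
step 12: x <- min(x, z)               1111111111111111
step 13: z <- min(lane, (lane % 4))   1111111111111111
step 14: z <- ((6 - -8) % 3)          1111111111111111

Answer: 15 steps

x: 0,0,0,0,0,0,0,0,0,0,0,0,0,0,0,0
w: -3,-3,-3,-3,-3,-3,-3,-3,-3,-3,-3,-3,-3,-3,-3,-3
z: 2,2,2,2,2,2,2,2,2,2,2,2,2,2,2,2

steps = 15; useful = 209; efficiency = 209/240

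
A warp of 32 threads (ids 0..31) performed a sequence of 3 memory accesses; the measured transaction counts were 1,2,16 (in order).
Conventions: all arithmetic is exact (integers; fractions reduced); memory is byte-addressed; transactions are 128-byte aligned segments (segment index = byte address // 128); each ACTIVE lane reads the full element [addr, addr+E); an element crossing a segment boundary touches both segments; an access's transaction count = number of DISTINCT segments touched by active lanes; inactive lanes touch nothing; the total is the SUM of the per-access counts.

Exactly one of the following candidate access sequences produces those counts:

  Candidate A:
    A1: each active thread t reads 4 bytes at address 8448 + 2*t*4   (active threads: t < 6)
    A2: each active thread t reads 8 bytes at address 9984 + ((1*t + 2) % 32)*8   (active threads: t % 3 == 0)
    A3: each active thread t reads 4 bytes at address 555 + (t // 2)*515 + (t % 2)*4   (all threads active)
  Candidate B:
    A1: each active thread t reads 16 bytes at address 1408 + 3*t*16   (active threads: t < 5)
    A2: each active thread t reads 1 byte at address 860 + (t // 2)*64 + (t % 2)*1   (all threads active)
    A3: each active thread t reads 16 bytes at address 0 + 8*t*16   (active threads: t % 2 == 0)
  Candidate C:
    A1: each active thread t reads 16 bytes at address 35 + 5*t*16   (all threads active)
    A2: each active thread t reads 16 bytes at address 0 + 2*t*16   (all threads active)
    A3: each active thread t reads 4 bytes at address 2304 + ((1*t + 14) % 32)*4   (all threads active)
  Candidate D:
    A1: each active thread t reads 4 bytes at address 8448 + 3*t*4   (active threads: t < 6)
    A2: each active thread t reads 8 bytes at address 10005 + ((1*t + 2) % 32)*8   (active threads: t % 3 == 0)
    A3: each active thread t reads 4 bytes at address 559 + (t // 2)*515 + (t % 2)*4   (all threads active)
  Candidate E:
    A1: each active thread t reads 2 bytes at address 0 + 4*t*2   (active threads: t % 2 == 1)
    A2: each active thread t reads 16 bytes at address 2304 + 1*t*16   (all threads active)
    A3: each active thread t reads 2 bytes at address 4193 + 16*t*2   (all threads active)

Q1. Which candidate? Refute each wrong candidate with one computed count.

B: A1 gives 2 transactions, not 1
C: A1 gives 20 transactions, not 1
D: A2 gives 3 transactions, not 2
E: A1 gives 2 transactions, not 1
A: all counts match (1,2,16)

Answer: A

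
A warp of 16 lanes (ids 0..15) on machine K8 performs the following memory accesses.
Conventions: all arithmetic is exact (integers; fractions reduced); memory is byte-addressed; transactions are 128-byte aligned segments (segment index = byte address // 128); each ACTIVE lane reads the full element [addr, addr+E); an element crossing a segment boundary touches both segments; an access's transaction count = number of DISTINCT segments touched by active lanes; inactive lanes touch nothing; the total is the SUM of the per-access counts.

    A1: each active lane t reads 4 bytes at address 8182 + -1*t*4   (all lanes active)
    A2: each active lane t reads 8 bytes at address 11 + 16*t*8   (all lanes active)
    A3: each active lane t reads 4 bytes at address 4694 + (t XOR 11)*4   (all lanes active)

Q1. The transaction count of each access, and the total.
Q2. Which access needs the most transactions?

A1: 1 transaction
A2: 16 transactions
A3: 2 transactions

Answer: 1,16,2; total 19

Answer: A2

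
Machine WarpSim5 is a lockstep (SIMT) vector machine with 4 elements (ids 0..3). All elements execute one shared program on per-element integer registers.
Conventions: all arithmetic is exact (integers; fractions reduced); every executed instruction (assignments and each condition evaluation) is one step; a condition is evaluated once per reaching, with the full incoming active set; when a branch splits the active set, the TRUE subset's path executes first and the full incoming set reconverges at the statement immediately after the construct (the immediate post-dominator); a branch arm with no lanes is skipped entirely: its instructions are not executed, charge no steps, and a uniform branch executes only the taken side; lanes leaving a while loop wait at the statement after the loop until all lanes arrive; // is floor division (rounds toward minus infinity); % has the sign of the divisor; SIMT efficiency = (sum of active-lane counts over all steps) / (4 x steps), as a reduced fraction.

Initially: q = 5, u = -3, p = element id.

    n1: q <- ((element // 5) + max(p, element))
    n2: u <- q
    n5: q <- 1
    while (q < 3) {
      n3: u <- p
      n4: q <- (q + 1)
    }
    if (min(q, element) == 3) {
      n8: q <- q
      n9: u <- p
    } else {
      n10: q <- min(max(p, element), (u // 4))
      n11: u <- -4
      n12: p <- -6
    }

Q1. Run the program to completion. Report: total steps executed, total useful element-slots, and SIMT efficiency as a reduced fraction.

Answer: 16 steps, 55 useful, 55/64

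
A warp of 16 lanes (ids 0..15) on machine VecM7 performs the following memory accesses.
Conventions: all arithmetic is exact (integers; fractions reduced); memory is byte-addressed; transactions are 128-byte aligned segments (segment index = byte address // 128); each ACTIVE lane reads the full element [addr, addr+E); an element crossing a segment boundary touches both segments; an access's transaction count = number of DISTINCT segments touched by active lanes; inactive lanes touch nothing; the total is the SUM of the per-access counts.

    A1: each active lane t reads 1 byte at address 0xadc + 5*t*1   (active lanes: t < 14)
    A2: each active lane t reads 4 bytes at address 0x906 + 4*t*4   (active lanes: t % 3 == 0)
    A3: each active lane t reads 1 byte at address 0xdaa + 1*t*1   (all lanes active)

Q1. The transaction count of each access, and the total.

A1: 2 transactions
A2: 2 transactions
A3: 1 transaction

Answer: 2,2,1; total 5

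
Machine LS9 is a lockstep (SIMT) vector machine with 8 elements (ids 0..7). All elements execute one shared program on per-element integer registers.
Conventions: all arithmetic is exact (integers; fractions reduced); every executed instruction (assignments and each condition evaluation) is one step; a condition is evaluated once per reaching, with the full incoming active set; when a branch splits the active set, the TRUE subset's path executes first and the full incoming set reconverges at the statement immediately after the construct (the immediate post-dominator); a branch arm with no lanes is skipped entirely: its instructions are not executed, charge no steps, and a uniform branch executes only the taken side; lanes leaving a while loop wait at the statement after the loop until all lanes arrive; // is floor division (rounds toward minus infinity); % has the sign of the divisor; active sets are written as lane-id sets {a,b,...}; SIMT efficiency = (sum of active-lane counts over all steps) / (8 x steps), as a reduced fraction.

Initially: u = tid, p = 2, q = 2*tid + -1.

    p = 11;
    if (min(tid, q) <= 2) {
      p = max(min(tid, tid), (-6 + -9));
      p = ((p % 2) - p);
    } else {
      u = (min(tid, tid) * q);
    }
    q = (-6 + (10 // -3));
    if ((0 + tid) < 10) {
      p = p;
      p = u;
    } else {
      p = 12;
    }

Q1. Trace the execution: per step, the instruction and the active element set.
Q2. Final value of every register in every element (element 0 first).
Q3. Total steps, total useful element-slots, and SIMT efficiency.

step 0: p <- 11                      {0,1,2,3,4,5,6,7}
step 1: eval (min(tid, q) <= 2)      {0,1,2,3,4,5,6,7}
step 2: p <- max(min(tid, tid), (-6 + -9)) {0,1,2}
step 3: p <- ((p % 2) - p)           {0,1,2}
step 4: u <- (min(tid, tid) * q)     {3,4,5,6,7}
step 5: q <- (-6 + (10 // -3))       {0,1,2,3,4,5,6,7}
step 6: eval ((0 + tid) < 10)        {0,1,2,3,4,5,6,7}
step 7: p <- p                       {0,1,2,3,4,5,6,7}
step 8: p <- u                       {0,1,2,3,4,5,6,7}

Answer: 9 steps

u: 0,1,2,15,28,45,66,91
p: 0,1,2,15,28,45,66,91
q: -10,-10,-10,-10,-10,-10,-10,-10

steps = 9; useful = 59; efficiency = 59/72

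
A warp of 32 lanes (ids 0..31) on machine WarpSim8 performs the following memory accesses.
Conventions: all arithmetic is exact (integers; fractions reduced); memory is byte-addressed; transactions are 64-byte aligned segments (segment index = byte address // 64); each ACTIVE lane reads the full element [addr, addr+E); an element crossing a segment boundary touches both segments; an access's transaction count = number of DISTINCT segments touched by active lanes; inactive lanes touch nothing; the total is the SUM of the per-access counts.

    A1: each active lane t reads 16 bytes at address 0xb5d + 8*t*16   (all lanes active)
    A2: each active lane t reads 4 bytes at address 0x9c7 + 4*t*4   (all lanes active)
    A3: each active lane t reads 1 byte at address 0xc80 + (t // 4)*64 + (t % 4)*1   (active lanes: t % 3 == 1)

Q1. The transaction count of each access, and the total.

A1: 32 transactions
A2: 8 transactions
A3: 8 transactions

Answer: 32,8,8; total 48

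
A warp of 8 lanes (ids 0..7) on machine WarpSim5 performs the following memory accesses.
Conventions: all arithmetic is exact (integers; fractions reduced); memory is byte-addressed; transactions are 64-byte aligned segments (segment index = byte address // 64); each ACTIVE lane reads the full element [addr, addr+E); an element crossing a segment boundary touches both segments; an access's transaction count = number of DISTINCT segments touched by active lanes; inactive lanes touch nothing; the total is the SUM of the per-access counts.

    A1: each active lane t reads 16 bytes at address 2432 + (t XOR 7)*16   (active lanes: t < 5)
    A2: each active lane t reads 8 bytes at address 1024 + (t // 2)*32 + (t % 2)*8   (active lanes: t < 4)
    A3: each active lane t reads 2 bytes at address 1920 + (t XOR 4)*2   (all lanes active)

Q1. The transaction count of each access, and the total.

A1: 2 transactions
A2: 1 transaction
A3: 1 transaction

Answer: 2,1,1; total 4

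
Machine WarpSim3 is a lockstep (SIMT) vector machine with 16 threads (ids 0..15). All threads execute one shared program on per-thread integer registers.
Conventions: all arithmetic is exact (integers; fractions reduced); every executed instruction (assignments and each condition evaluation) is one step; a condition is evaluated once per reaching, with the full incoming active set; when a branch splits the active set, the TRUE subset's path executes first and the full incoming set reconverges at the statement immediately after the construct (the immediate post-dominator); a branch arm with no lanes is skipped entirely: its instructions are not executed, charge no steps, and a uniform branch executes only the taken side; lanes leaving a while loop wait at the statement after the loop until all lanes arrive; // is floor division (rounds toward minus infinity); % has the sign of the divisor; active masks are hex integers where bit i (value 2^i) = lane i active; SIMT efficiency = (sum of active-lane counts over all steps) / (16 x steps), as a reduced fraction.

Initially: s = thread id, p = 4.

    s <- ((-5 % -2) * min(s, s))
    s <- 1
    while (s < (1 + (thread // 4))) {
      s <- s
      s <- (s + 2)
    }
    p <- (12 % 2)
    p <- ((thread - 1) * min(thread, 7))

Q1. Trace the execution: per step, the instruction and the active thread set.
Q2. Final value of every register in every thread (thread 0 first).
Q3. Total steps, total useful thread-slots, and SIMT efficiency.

step 0: s <- ((-5 % -2) * min(s, s)) 0xffff
step 1: s <- 1                       0xffff
step 2: eval (s < (1 + (thread // 4))) 0xffff
step 3: s <- s                       0xfff0
step 4: s <- (s + 2)                 0xfff0
step 5: eval (s < (1 + (thread // 4))) 0xfff0
step 6: s <- s                       0xf000
step 7: s <- (s + 2)                 0xf000
step 8: eval (s < (1 + (thread // 4))) 0xf000
step 9: p <- (12 % 2)                0xffff
step 10: p <- ((thread - 1) * min(thread, 7)) 0xffff

Answer: 11 steps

s: 1,1,1,1,3,3,3,3,3,3,3,3,5,5,5,5
p: 0,0,2,6,12,20,30,42,49,56,63,70,77,84,91,98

steps = 11; useful = 128; efficiency = 128/176 = 8/11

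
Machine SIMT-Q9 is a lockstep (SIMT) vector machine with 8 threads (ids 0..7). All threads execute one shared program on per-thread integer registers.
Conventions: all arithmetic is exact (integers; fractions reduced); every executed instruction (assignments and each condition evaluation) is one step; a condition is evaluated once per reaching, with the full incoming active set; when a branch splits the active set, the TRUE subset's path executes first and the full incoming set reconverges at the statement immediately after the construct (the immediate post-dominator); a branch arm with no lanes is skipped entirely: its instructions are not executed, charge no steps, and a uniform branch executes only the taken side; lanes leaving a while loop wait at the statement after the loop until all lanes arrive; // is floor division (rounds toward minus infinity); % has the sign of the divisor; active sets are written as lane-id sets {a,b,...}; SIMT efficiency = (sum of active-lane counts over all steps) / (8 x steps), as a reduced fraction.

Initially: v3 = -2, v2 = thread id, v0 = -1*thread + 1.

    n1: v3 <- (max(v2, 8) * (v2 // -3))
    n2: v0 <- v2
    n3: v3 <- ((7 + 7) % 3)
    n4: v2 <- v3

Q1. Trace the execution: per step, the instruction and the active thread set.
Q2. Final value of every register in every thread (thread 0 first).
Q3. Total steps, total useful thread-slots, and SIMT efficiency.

step 0: v3 <- (max(v2, 8) * (v2 // -3)) {0,1,2,3,4,5,6,7}
step 1: v0 <- v2                     {0,1,2,3,4,5,6,7}
step 2: v3 <- ((7 + 7) % 3)          {0,1,2,3,4,5,6,7}
step 3: v2 <- v3                     {0,1,2,3,4,5,6,7}

Answer: 4 steps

v3: 2,2,2,2,2,2,2,2
v2: 2,2,2,2,2,2,2,2
v0: 0,1,2,3,4,5,6,7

steps = 4; useful = 32; efficiency = 32/32 = 1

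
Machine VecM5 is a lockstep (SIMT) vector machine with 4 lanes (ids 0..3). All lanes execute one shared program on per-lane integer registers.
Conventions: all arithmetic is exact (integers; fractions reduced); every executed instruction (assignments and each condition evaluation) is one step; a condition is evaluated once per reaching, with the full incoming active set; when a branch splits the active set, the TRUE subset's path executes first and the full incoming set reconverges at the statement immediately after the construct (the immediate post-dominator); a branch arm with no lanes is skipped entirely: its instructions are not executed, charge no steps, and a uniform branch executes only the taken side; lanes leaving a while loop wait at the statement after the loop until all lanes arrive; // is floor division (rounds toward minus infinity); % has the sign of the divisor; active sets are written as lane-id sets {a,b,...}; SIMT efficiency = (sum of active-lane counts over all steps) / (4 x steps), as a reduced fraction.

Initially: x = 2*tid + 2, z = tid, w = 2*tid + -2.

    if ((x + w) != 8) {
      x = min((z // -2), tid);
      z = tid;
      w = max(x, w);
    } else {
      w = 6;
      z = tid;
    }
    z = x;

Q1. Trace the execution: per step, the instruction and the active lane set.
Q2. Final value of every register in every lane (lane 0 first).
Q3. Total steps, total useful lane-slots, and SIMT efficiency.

step 0: eval ((x + w) != 8)          {0,1,2,3}
step 1: x <- min((z // -2), tid)     {0,1,3}
step 2: z <- tid                     {0,1,3}
step 3: w <- max(x, w)               {0,1,3}
step 4: w <- 6                       {2}
step 5: z <- tid                     {2}
step 6: z <- x                       {0,1,2,3}

Answer: 7 steps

x: 0,-1,6,-2
z: 0,-1,6,-2
w: 0,0,6,4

steps = 7; useful = 19; efficiency = 19/28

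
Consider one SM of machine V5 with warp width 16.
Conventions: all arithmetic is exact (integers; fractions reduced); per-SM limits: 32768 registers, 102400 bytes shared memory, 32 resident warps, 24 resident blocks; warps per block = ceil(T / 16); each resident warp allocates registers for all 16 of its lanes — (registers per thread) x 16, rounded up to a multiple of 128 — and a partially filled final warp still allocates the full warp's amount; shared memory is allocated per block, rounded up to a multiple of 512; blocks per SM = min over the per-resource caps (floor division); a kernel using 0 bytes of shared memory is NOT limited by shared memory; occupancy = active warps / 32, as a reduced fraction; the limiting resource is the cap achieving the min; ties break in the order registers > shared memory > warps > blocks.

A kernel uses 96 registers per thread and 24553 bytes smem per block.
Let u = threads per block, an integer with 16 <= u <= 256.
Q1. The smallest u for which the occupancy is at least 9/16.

Answer: u = 65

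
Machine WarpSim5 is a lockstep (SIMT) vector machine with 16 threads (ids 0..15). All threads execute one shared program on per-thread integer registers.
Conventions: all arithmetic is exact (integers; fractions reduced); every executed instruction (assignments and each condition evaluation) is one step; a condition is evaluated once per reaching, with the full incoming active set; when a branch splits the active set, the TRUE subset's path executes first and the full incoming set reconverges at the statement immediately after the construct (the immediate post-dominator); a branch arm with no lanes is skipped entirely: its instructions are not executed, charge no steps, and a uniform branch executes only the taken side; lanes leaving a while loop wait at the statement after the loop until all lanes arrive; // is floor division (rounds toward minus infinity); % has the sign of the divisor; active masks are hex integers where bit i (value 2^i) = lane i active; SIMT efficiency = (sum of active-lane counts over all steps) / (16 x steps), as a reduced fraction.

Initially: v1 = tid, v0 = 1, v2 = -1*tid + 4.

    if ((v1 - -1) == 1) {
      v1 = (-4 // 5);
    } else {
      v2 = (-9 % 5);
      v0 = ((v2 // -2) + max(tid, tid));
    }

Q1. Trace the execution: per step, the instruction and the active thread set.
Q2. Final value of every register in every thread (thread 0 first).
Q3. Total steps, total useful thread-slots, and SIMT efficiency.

step 0: eval ((v1 - -1) == 1)        0xffff
step 1: v1 <- (-4 // 5)              0x0001
step 2: v2 <- (-9 % 5)               0xfffe
step 3: v0 <- ((v2 // -2) + max(tid, tid)) 0xfffe

Answer: 4 steps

v1: -1,1,2,3,4,5,6,7,8,9,10,11,12,13,14,15
v0: 1,0,1,2,3,4,5,6,7,8,9,10,11,12,13,14
v2: 4,1,1,1,1,1,1,1,1,1,1,1,1,1,1,1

steps = 4; useful = 47; efficiency = 47/64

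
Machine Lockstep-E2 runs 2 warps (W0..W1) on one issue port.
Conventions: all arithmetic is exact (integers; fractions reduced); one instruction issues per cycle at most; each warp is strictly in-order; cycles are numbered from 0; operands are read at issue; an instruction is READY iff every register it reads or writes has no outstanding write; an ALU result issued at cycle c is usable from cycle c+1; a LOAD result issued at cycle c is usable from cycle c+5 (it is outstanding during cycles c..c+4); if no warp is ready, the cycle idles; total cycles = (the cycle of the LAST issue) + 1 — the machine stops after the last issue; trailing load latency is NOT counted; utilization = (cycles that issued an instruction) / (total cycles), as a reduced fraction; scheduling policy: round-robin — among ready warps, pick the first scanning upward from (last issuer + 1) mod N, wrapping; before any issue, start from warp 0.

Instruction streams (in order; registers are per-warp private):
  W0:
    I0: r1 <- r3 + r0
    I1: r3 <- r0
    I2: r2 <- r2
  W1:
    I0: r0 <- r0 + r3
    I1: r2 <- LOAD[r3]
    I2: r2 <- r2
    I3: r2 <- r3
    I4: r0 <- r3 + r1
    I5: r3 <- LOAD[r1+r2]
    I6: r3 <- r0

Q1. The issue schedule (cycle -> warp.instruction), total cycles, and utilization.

cycle 0: W0.I0
cycle 1: W1.I0
cycle 2: W0.I1
cycle 3: W1.I1
cycle 4: W0.I2
cycle 5: idle
cycle 6: idle
cycle 7: idle
cycle 8: W1.I2
cycle 9: W1.I3
cycle 10: W1.I4
cycle 11: W1.I5
cycle 12: idle
cycle 13: idle
cycle 14: idle
cycle 15: idle
cycle 16: W1.I6

Answer: 17 cycles, utilization 10/17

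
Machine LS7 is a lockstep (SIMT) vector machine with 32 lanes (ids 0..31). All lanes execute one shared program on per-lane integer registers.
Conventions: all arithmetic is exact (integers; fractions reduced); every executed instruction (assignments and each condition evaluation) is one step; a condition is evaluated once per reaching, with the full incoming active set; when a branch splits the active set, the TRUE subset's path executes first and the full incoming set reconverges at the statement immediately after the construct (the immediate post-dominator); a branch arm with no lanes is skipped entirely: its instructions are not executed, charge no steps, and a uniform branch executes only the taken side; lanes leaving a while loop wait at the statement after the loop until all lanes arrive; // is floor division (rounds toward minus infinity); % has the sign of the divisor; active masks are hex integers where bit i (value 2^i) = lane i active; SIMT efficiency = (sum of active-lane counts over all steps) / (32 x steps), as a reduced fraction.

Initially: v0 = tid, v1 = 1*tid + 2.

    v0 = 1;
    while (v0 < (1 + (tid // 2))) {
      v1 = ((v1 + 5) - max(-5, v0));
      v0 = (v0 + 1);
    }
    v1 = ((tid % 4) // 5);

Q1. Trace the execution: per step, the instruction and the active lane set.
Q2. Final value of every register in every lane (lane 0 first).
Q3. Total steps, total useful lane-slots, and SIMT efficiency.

step 0: v0 <- 1                      0xffffffff
step 1: eval (v0 < (1 + (tid // 2))) 0xffffffff
step 2: v1 <- ((v1 + 5) - max(-5, v0)) 0xfffffffc
step 3: v0 <- (v0 + 1)               0xfffffffc
step 4: eval (v0 < (1 + (tid // 2))) 0xfffffffc
step 5: v1 <- ((v1 + 5) - max(-5, v0)) 0xfffffff0
step 6: v0 <- (v0 + 1)               0xfffffff0
step 7: eval (v0 < (1 + (tid // 2))) 0xfffffff0
step 8: v1 <- ((v1 + 5) - max(-5, v0)) 0xffffffc0
step 9: v0 <- (v0 + 1)               0xffffffc0
step 10: eval (v0 < (1 + (tid // 2))) 0xffffffc0
step 11: v1 <- ((v1 + 5) - max(-5, v0)) 0xffffff00
step 12: v0 <- (v0 + 1)               0xffffff00
step 13: eval (v0 < (1 + (tid // 2))) 0xffffff00
step 14: v1 <- ((v1 + 5) - max(-5, v0)) 0xfffffc00
step 15: v0 <- (v0 + 1)               0xfffffc00
step 16: eval (v0 < (1 + (tid // 2))) 0xfffffc00
step 17: v1 <- ((v1 + 5) - max(-5, v0)) 0xfffff000
step 18: v0 <- (v0 + 1)               0xfffff000
step 19: eval (v0 < (1 + (tid // 2))) 0xfffff000
step 20: v1 <- ((v1 + 5) - max(-5, v0)) 0xffffc000
step 21: v0 <- (v0 + 1)               0xffffc000
step 22: eval (v0 < (1 + (tid // 2))) 0xffffc000
step 23: v1 <- ((v1 + 5) - max(-5, v0)) 0xffff0000
step 24: v0 <- (v0 + 1)               0xffff0000
step 25: eval (v0 < (1 + (tid // 2))) 0xffff0000
step 26: v1 <- ((v1 + 5) - max(-5, v0)) 0xfffc0000
step 27: v0 <- (v0 + 1)               0xfffc0000
step 28: eval (v0 < (1 + (tid // 2))) 0xfffc0000
step 29: v1 <- ((v1 + 5) - max(-5, v0)) 0xfff00000
step 30: v0 <- (v0 + 1)               0xfff00000
step 31: eval (v0 < (1 + (tid // 2))) 0xfff00000
step 32: v1 <- ((v1 + 5) - max(-5, v0)) 0xffc00000
step 33: v0 <- (v0 + 1)               0xffc00000
step 34: eval (v0 < (1 + (tid // 2))) 0xffc00000
step 35: v1 <- ((v1 + 5) - max(-5, v0)) 0xff000000
step 36: v0 <- (v0 + 1)               0xff000000
step 37: eval (v0 < (1 + (tid // 2))) 0xff000000
step 38: v1 <- ((v1 + 5) - max(-5, v0)) 0xfc000000
step 39: v0 <- (v0 + 1)               0xfc000000
step 40: eval (v0 < (1 + (tid // 2))) 0xfc000000
step 41: v1 <- ((v1 + 5) - max(-5, v0)) 0xf0000000
step 42: v0 <- (v0 + 1)               0xf0000000
step 43: eval (v0 < (1 + (tid // 2))) 0xf0000000
step 44: v1 <- ((v1 + 5) - max(-5, v0)) 0xc0000000
step 45: v0 <- (v0 + 1)               0xc0000000
step 46: eval (v0 < (1 + (tid // 2))) 0xc0000000
step 47: v1 <- ((tid % 4) // 5)       0xffffffff

Answer: 48 steps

v0: 1,1,2,2,3,3,4,4,5,5,6,6,7,7,8,8,9,9,10,10,11,11,12,12,13,13,14,14,15,15,16,16
v1: 0,0,0,0,0,0,0,0,0,0,0,0,0,0,0,0,0,0,0,0,0,0,0,0,0,0,0,0,0,0,0,0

steps = 48; useful = 816; efficiency = 816/1536 = 17/32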